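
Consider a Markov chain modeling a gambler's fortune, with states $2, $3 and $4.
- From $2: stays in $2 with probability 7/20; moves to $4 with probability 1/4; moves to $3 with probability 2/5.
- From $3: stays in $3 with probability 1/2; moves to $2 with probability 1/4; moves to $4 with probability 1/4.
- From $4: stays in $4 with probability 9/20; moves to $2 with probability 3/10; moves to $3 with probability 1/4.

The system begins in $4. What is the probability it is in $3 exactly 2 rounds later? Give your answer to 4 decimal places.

0.3575

Sum over the intermediate state after 1 round:
P = P($4→$2)·P($2→$3) + P($4→$3)·P($3→$3) + P($4→$4)·P($4→$3)
  = 0.3×0.4 + 0.25×0.5 + 0.45×0.25
  = 0.1200 + 0.1250 + 0.1125 = 0.3575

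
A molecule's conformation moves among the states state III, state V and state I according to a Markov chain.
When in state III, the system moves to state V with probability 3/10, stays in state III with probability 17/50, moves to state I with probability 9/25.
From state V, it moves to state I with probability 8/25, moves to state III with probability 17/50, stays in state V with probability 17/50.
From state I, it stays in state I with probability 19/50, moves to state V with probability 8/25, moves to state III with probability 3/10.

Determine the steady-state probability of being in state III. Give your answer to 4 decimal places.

0.3258

Let the stationary distribution be π with π = πP and π_1 + π_2 + π_3 = 1.
π_1 = 0.34·π_1 + 0.34·π_2 + 0.3·π_3
π_2 = 0.3·π_1 + 0.34·π_2 + 0.32·π_3
Solving with the normalization constraint gives π = (0.3258, 0.3199, 0.3543).
So the stationary probability of state III is 0.3258.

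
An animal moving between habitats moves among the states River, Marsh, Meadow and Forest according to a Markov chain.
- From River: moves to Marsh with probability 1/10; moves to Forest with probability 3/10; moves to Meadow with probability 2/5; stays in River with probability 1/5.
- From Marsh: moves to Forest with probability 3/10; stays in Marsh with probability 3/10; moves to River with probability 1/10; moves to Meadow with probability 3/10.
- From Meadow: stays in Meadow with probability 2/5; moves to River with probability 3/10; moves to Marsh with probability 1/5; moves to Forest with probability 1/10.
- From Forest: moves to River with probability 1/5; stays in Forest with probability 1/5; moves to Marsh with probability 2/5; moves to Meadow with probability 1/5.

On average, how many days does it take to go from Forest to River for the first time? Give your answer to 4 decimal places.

Let t(s) be the expected number of days to first reach River from state s, with t(River) = 0. Conditioning on the first day:
t(Marsh) = 1 + 0.3·t(Marsh) + 0.3·t(Meadow) + 0.3·t(Forest)
t(Meadow) = 1 + 0.2·t(Marsh) + 0.4·t(Meadow) + 0.1·t(Forest)
t(Forest) = 1 + 0.4·t(Marsh) + 0.2·t(Meadow) + 0.2·t(Forest)
Solving: t(Marsh) = 5.4494, t(Meadow) = 4.3258, t(Forest) = 5.0562.
Expected days from Forest to River: 5.0562.

5.0562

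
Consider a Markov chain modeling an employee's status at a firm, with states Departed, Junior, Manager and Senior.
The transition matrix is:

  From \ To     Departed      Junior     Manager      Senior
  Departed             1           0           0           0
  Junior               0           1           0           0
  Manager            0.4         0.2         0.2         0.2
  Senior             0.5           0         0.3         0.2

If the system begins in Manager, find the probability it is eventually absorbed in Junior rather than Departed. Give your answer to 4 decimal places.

Let h(s) be the probability of absorption at Junior starting from transient state s. Then h(Junior) = 1 and h(Departed) = 0. By first-step analysis:
h(Manager) = 0.4·0 + 0.2·1 + 0.2·h(Manager) + 0.2·h(Senior)
h(Senior) = 0.5·0 + 0.3·h(Manager) + 0.2·h(Senior)
Solving: h(Manager) = 0.2759, h(Senior) = 0.1034.
Starting from Manager, the probability is 0.2759.

0.2759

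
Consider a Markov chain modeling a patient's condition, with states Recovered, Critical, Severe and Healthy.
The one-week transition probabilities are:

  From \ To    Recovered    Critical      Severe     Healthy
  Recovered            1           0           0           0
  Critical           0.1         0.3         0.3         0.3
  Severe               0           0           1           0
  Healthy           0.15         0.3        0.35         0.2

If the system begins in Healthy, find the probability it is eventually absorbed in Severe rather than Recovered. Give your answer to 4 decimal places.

Let h(s) be the probability of absorption at Severe starting from transient state s. Then h(Severe) = 1 and h(Recovered) = 0. By first-step analysis:
h(Critical) = 0.1·0 + 0.3·h(Critical) + 0.3·1 + 0.3·h(Healthy)
h(Healthy) = 0.15·0 + 0.3·h(Critical) + 0.35·1 + 0.2·h(Healthy)
Solving: h(Critical) = 0.7340, h(Healthy) = 0.7128.
Starting from Healthy, the probability is 0.7128.

0.7128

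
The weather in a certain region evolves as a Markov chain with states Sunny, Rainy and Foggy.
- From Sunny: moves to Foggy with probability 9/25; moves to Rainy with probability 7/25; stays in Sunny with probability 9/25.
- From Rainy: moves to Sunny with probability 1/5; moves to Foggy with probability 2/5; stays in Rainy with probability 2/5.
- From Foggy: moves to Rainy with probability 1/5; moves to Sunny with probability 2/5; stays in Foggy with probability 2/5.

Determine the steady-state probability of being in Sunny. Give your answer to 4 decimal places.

0.3302

Let the stationary distribution be π with π = πP and π_1 + π_2 + π_3 = 1.
π_1 = 0.36·π_1 + 0.2·π_2 + 0.4·π_3
π_2 = 0.28·π_1 + 0.4·π_2 + 0.2·π_3
Solving with the normalization constraint gives π = (0.3302, 0.2830, 0.3868).
So the stationary probability of Sunny is 0.3302.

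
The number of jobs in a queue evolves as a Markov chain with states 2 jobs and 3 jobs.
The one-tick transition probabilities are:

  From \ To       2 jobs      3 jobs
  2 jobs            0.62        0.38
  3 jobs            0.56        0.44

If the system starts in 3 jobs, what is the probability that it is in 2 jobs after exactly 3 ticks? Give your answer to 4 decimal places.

0.5956

Propagate the distribution vector 3 ticks from 3 jobs.
After 0 ticks: (0.0000, 1.0000)
After 1 tick: (0.5600, 0.4400)
After 2 ticks: (0.5936, 0.4064)
After 3 ticks: (0.5956, 0.4044)
P(in 2 jobs after 3 ticks) = 0.5956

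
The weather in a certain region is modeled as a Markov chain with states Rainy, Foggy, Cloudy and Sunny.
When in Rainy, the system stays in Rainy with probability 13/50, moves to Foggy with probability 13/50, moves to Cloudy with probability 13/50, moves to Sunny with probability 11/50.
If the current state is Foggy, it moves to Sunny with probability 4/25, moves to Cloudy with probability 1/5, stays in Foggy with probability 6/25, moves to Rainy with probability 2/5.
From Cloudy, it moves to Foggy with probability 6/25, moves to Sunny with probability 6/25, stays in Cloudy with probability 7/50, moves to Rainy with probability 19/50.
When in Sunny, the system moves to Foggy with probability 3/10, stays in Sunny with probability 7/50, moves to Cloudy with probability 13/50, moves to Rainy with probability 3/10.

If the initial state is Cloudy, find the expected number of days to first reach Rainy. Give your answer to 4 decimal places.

2.7096

Let t(s) be the expected number of days to first reach Rainy from state s, with t(Rainy) = 0. Conditioning on the first day:
t(Foggy) = 1 + 0.24·t(Foggy) + 0.2·t(Cloudy) + 0.16·t(Sunny)
t(Cloudy) = 1 + 0.24·t(Foggy) + 0.14·t(Cloudy) + 0.24·t(Sunny)
t(Sunny) = 1 + 0.3·t(Foggy) + 0.26·t(Cloudy) + 0.14·t(Sunny)
Solving: t(Foggy) = 2.6400, t(Cloudy) = 2.7096, t(Sunny) = 2.9029.
Expected days from Cloudy to Rainy: 2.7096.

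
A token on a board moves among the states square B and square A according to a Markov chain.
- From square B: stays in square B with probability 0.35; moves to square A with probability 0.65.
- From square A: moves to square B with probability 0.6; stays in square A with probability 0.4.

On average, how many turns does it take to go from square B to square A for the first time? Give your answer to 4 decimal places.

Let t(s) be the expected number of turns to first reach square A from state s, with t(square A) = 0. Conditioning on the first turn:
t(square B) = 1 + 0.35·t(square B)
Solving: t(square B) = 1.5385.
Expected turns from square B to square A: 1.5385.

1.5385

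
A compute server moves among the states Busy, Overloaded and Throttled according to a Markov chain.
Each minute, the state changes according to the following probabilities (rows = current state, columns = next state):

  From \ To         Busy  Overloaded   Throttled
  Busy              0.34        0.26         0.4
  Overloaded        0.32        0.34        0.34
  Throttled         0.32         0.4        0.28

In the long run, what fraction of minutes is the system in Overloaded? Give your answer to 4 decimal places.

Let the stationary distribution be π with π = πP and π_1 + π_2 + π_3 = 1.
π_1 = 0.34·π_1 + 0.32·π_2 + 0.32·π_3
π_2 = 0.26·π_1 + 0.34·π_2 + 0.4·π_3
Solving with the normalization constraint gives π = (0.3265, 0.3342, 0.3392).
So the stationary probability of Overloaded is 0.3342.

0.3342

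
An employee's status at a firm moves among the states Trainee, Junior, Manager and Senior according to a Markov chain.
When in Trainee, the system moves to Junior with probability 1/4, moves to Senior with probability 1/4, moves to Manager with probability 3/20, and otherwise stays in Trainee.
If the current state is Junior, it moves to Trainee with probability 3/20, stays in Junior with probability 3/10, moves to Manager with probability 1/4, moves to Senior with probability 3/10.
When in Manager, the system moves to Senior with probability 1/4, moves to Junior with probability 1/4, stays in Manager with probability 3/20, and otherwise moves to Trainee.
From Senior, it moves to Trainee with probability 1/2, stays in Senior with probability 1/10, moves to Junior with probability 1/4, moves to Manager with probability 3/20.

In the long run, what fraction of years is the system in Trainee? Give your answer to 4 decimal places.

0.3317

Let the stationary distribution be π with π = πP and π_1 + π_2 + π_3 + π_4 = 1.
π_1 = 0.35·π_1 + 0.15·π_2 + 0.35·π_3 + 0.5·π_4
π_2 = 0.25·π_1 + 0.3·π_2 + 0.25·π_3 + 0.25·π_4
π_3 = 0.15·π_1 + 0.25·π_2 + 0.15·π_3 + 0.15·π_4
Solving with the normalization constraint gives π = (0.3317, 0.2632, 0.1763, 0.2288).
So the stationary probability of Trainee is 0.3317.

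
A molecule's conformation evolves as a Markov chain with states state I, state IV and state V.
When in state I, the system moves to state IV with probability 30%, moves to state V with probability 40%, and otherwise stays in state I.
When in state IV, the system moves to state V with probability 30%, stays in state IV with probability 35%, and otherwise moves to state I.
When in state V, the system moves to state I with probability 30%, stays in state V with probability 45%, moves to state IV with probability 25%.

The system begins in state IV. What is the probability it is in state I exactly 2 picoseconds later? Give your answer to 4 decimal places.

0.3175

Sum over the intermediate state after 1 picosecond:
P = P(state IV→state I)·P(state I→state I) + P(state IV→state IV)·P(state IV→state I) + P(state IV→state V)·P(state V→state I)
  = 0.35×0.3 + 0.35×0.35 + 0.3×0.3
  = 0.1050 + 0.1225 + 0.0900 = 0.3175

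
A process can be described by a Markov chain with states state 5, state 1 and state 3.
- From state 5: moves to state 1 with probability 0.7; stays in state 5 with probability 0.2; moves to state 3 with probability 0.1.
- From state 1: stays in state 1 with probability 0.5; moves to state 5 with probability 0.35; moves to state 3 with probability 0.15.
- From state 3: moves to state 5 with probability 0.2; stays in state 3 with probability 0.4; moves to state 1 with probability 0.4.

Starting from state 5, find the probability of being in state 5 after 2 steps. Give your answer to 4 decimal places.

Sum over the intermediate state after 1 step:
P = P(state 5→state 5)·P(state 5→state 5) + P(state 5→state 1)·P(state 1→state 5) + P(state 5→state 3)·P(state 3→state 5)
  = 0.2×0.2 + 0.7×0.35 + 0.1×0.2
  = 0.0400 + 0.2450 + 0.0200 = 0.3050

0.3050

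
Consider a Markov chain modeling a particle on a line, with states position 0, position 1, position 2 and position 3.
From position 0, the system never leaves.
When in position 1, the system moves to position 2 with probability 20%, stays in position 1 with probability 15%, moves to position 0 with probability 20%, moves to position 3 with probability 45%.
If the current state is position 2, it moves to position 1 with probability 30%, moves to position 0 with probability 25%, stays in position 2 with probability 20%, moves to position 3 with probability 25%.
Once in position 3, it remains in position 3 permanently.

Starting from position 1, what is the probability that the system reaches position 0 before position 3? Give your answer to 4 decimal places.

0.3387

Let h(s) be the probability of absorption at position 0 starting from transient state s. Then h(position 0) = 1 and h(position 3) = 0. By first-step analysis:
h(position 1) = 0.2·1 + 0.15·h(position 1) + 0.2·h(position 2) + 0.45·0
h(position 2) = 0.25·1 + 0.3·h(position 1) + 0.2·h(position 2) + 0.25·0
Solving: h(position 1) = 0.3387, h(position 2) = 0.4395.
Starting from position 1, the probability is 0.3387.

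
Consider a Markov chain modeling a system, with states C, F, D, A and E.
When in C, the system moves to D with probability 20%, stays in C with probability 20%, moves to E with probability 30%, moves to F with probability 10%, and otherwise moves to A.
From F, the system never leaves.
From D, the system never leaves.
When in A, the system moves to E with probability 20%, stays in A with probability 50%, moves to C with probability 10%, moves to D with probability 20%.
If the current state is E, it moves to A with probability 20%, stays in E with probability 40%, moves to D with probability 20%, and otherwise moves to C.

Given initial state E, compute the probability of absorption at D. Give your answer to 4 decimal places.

0.9211

Let h(s) be the probability of absorption at D starting from transient state s. Then h(D) = 1 and h(F) = 0. By first-step analysis:
h(C) = 0.2·h(C) + 0.1·0 + 0.2·1 + 0.2·h(A) + 0.3·h(E)
h(A) = 0.1·h(C) + 0.2·1 + 0.5·h(A) + 0.2·h(E)
h(E) = 0.2·h(C) + 0.2·1 + 0.2·h(A) + 0.4·h(E)
Solving: h(C) = 0.8289, h(A) = 0.9342, h(E) = 0.9211.
Starting from E, the probability is 0.9211.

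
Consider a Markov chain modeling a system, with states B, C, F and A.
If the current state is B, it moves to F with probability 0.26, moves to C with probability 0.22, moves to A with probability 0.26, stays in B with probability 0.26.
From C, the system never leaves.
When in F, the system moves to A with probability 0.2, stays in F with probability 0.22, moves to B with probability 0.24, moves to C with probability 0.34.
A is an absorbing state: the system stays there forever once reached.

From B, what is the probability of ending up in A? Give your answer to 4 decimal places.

Let h(s) be the probability of absorption at A starting from transient state s. Then h(A) = 1 and h(C) = 0. By first-step analysis:
h(B) = 0.26·h(B) + 0.22·0 + 0.26·h(F) + 0.26·1
h(F) = 0.24·h(B) + 0.34·0 + 0.22·h(F) + 0.2·1
Solving: h(B) = 0.4949, h(F) = 0.4087.
Starting from B, the probability is 0.4949.

0.4949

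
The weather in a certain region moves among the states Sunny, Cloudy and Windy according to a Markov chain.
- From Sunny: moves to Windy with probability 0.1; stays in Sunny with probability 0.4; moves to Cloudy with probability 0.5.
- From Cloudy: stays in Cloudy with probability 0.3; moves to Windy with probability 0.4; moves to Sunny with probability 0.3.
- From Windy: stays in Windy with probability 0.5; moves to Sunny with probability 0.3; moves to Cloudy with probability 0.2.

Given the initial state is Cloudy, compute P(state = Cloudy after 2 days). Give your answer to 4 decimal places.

0.3200

Sum over the intermediate state after 1 day:
P = P(Cloudy→Sunny)·P(Sunny→Cloudy) + P(Cloudy→Cloudy)·P(Cloudy→Cloudy) + P(Cloudy→Windy)·P(Windy→Cloudy)
  = 0.3×0.5 + 0.3×0.3 + 0.4×0.2
  = 0.1500 + 0.0900 + 0.0800 = 0.3200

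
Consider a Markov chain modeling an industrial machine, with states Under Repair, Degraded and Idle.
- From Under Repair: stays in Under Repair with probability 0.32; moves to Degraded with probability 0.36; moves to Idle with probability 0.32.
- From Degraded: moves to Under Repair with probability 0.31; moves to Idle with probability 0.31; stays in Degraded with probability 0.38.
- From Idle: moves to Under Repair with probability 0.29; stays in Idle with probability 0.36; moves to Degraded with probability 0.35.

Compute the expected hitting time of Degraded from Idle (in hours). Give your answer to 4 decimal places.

Let t(s) be the expected number of hours to first reach Degraded from state s, with t(Degraded) = 0. Conditioning on the first hour:
t(Under Repair) = 1 + 0.32·t(Under Repair) + 0.32·t(Idle)
t(Idle) = 1 + 0.29·t(Under Repair) + 0.36·t(Idle)
Solving: t(Under Repair) = 2.8037, t(Idle) = 2.8329.
Expected hours from Idle to Degraded: 2.8329.

2.8329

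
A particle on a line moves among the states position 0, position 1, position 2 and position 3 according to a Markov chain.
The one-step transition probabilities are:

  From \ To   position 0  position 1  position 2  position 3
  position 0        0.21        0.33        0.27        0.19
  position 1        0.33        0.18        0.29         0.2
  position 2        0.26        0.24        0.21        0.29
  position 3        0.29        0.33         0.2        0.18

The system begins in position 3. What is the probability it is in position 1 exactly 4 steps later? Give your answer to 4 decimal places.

Propagate the distribution vector 4 steps from position 3.
After 0 steps: (0.0000, 0.0000, 0.0000, 1.0000)
After 1 step: (0.2900, 0.3300, 0.2000, 0.1800)
After 2 steps: (0.2740, 0.2625, 0.2520, 0.2115)
After 3 steps: (0.2710, 0.2679, 0.2453, 0.2157)
After 4 steps: (0.2717, 0.2677, 0.2455, 0.2151)
P(in position 1 after 4 steps) = 0.2677

0.2677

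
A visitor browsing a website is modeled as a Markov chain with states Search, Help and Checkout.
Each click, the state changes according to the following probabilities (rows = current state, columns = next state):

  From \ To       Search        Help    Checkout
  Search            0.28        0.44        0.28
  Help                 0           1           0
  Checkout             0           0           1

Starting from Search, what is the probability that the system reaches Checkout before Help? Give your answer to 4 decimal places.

Let h(s) be the probability of absorption at Checkout starting from transient state s. Then h(Checkout) = 1 and h(Help) = 0. By first-step analysis:
h(Search) = 0.28·h(Search) + 0.44·0 + 0.28·1
Solving: h(Search) = 0.3889.
Starting from Search, the probability is 0.3889.

0.3889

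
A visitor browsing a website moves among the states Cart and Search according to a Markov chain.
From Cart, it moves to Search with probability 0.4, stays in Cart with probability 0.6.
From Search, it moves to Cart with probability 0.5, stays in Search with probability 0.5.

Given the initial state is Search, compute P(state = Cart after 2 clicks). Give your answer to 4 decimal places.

Sum over the intermediate state after 1 click:
P = P(Search→Cart)·P(Cart→Cart) + P(Search→Search)·P(Search→Cart)
  = 0.5×0.6 + 0.5×0.5
  = 0.3000 + 0.2500 = 0.5500

0.5500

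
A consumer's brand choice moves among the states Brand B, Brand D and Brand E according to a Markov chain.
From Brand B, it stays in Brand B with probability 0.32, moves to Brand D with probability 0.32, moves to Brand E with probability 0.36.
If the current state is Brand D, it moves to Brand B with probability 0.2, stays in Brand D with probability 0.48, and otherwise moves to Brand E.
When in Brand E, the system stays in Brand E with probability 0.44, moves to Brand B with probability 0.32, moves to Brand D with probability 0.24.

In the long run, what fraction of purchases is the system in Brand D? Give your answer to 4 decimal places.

0.3451

Let the stationary distribution be π with π = πP and π_1 + π_2 + π_3 = 1.
π_1 = 0.32·π_1 + 0.2·π_2 + 0.32·π_3
π_2 = 0.32·π_1 + 0.48·π_2 + 0.24·π_3
Solving with the normalization constraint gives π = (0.2786, 0.3451, 0.3763).
So the stationary probability of Brand D is 0.3451.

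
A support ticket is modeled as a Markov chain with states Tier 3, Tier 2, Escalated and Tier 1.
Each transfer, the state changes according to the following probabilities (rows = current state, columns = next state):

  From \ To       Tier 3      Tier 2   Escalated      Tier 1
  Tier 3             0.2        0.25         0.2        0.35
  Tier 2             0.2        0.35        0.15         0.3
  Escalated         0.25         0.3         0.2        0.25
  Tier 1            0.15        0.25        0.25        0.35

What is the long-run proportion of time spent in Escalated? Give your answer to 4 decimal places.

0.2013

Let the stationary distribution be π with π = πP and π_1 + π_2 + π_3 + π_4 = 1.
π_1 = 0.2·π_1 + 0.2·π_2 + 0.25·π_3 + 0.15·π_4
π_2 = 0.25·π_1 + 0.35·π_2 + 0.3·π_3 + 0.25·π_4
π_3 = 0.2·π_1 + 0.15·π_2 + 0.2·π_3 + 0.25·π_4
Solving with the normalization constraint gives π = (0.1943, 0.2890, 0.2013, 0.3154).
So the stationary probability of Escalated is 0.2013.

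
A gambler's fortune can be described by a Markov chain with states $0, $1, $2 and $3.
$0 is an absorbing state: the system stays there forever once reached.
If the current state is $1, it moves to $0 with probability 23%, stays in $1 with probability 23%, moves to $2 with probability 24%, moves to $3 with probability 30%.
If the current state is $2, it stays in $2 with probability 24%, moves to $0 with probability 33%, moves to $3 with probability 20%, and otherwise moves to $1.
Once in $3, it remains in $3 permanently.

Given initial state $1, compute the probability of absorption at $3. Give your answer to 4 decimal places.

0.5208

Let h(s) be the probability of absorption at $3 starting from transient state s. Then h($3) = 1 and h($0) = 0. By first-step analysis:
h($1) = 0.23·0 + 0.23·h($1) + 0.24·h($2) + 0.3·1
h($2) = 0.33·0 + 0.23·h($1) + 0.24·h($2) + 0.2·1
Solving: h($1) = 0.5208, h($2) = 0.4208.
Starting from $1, the probability is 0.5208.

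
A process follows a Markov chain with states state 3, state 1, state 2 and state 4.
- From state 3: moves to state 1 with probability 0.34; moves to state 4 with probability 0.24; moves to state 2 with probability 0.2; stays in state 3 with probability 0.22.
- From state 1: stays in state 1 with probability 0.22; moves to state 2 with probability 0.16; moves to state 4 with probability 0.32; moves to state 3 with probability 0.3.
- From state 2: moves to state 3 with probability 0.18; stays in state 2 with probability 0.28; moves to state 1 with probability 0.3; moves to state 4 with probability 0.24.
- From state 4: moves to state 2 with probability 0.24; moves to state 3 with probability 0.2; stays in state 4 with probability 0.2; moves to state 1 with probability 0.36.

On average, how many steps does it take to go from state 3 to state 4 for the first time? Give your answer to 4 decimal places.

Let t(s) be the expected number of steps to first reach state 4 from state s, with t(state 4) = 0. Conditioning on the first step:
t(state 3) = 1 + 0.22·t(state 3) + 0.34·t(state 1) + 0.2·t(state 2)
t(state 1) = 1 + 0.3·t(state 3) + 0.22·t(state 1) + 0.16·t(state 2)
t(state 2) = 1 + 0.18·t(state 3) + 0.3·t(state 1) + 0.28·t(state 2)
Solving: t(state 3) = 3.7922, t(state 1) = 3.5209, t(state 2) = 3.8040.
Expected steps from state 3 to state 4: 3.7922.

3.7922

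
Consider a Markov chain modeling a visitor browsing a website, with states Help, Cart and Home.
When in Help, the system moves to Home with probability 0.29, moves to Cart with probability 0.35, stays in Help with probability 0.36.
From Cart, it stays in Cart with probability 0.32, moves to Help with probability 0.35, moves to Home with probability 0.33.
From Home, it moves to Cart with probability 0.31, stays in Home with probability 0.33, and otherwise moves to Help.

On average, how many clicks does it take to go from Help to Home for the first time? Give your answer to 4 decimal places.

Let t(s) be the expected number of clicks to first reach Home from state s, with t(Home) = 0. Conditioning on the first click:
t(Help) = 1 + 0.36·t(Help) + 0.35·t(Cart)
t(Cart) = 1 + 0.35·t(Help) + 0.32·t(Cart)
Solving: t(Help) = 3.2939, t(Cart) = 3.1660.
Expected clicks from Help to Home: 3.2939.

3.2939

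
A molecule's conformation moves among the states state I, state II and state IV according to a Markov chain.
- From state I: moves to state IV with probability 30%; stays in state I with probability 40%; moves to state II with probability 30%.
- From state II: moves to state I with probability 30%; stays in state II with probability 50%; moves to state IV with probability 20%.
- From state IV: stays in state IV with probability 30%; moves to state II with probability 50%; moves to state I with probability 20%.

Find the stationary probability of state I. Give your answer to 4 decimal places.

0.3049

Let the stationary distribution be π with π = πP and π_1 + π_2 + π_3 = 1.
π_1 = 0.4·π_1 + 0.3·π_2 + 0.2·π_3
π_2 = 0.3·π_1 + 0.5·π_2 + 0.5·π_3
Solving with the normalization constraint gives π = (0.3049, 0.4390, 0.2561).
So the stationary probability of state I is 0.3049.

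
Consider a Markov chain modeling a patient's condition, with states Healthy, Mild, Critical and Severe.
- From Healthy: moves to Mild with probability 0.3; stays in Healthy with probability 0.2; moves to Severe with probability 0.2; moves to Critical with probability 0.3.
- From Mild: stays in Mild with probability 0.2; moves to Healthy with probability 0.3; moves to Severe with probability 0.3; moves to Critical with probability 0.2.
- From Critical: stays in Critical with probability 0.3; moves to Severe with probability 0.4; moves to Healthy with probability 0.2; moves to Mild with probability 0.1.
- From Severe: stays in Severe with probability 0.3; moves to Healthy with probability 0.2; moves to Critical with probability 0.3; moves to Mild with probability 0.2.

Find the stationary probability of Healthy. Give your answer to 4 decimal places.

Let the stationary distribution be π with π = πP and π_1 + π_2 + π_3 + π_4 = 1.
π_1 = 0.2·π_1 + 0.3·π_2 + 0.2·π_3 + 0.2·π_4
π_2 = 0.3·π_1 + 0.2·π_2 + 0.1·π_3 + 0.2·π_4
π_3 = 0.3·π_1 + 0.2·π_2 + 0.3·π_3 + 0.3·π_4
Solving with the normalization constraint gives π = (0.2194, 0.1939, 0.2806, 0.3061).
So the stationary probability of Healthy is 0.2194.

0.2194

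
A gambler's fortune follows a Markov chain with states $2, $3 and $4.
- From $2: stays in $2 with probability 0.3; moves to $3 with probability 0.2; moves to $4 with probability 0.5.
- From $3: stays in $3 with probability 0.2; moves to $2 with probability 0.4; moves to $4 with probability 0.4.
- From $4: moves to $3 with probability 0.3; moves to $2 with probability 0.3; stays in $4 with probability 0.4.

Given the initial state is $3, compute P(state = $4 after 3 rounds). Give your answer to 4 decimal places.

0.4320

Propagate the distribution vector 3 rounds from $3.
After 0 rounds: (0.0000, 1.0000, 0.0000)
After 1 round: (0.4000, 0.2000, 0.4000)
After 2 rounds: (0.3200, 0.2400, 0.4400)
After 3 rounds: (0.3240, 0.2440, 0.4320)
P(in $4 after 3 rounds) = 0.4320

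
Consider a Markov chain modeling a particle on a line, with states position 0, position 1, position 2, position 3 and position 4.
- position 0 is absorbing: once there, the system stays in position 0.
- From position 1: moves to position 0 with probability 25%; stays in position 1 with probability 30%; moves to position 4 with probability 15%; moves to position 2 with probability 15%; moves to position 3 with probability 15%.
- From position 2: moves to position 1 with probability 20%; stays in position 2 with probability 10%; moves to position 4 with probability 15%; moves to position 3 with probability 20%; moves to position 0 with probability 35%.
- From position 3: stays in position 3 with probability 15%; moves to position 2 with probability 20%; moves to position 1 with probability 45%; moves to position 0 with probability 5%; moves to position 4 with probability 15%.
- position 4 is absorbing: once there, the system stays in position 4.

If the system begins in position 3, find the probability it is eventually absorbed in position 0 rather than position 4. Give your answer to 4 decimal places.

Let h(s) be the probability of absorption at position 0 starting from transient state s. Then h(position 0) = 1 and h(position 4) = 0. By first-step analysis:
h(position 1) = 0.25·1 + 0.3·h(position 1) + 0.15·h(position 2) + 0.15·h(position 3) + 0.15·0
h(position 2) = 0.35·1 + 0.2·h(position 1) + 0.1·h(position 2) + 0.2·h(position 3) + 0.15·0
h(position 3) = 0.05·1 + 0.45·h(position 1) + 0.2·h(position 2) + 0.15·h(position 3) + 0.15·0
Solving: h(position 1) = 0.6089, h(position 2) = 0.6425, h(position 3) = 0.5324.
Starting from position 3, the probability is 0.5324.

0.5324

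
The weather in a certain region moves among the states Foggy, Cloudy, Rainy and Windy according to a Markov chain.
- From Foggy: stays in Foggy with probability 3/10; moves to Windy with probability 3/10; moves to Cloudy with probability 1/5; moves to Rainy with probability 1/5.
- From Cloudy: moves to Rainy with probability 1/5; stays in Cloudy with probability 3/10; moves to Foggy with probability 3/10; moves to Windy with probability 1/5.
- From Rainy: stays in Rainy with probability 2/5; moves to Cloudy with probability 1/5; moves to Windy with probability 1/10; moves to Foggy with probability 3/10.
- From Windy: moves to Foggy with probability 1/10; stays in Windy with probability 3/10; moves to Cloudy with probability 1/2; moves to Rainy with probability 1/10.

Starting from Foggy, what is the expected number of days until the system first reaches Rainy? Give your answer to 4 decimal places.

5.7764

Let t(s) be the expected number of days to first reach Rainy from state s, with t(Rainy) = 0. Conditioning on the first day:
t(Foggy) = 1 + 0.3·t(Foggy) + 0.2·t(Cloudy) + 0.3·t(Windy)
t(Cloudy) = 1 + 0.3·t(Foggy) + 0.3·t(Cloudy) + 0.2·t(Windy)
t(Windy) = 1 + 0.1·t(Foggy) + 0.5·t(Cloudy) + 0.3·t(Windy)
Solving: t(Foggy) = 5.7764, t(Cloudy) = 5.7143, t(Windy) = 6.3354.
Expected days from Foggy to Rainy: 5.7764.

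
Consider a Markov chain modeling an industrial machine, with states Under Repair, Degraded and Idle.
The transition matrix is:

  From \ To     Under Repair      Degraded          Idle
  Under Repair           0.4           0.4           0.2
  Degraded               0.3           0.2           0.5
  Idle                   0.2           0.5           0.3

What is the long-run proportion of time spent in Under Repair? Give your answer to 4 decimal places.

0.2952

Let the stationary distribution be π with π = πP and π_1 + π_2 + π_3 = 1.
π_1 = 0.4·π_1 + 0.3·π_2 + 0.2·π_3
π_2 = 0.4·π_1 + 0.2·π_2 + 0.5·π_3
Solving with the normalization constraint gives π = (0.2952, 0.3619, 0.3429).
So the stationary probability of Under Repair is 0.2952.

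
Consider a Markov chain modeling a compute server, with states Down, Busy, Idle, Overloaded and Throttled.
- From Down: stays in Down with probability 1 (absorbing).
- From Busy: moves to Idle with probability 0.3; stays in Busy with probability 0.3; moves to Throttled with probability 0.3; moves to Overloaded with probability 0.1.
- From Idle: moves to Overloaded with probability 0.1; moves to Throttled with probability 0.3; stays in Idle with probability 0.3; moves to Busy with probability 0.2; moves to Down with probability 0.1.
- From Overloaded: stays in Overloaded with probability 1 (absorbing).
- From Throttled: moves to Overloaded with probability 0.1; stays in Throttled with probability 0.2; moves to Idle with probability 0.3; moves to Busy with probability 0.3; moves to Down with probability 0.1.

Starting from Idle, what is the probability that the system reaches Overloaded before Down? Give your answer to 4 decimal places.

0.5723

Let h(s) be the probability of absorption at Overloaded starting from transient state s. Then h(Overloaded) = 1 and h(Down) = 0. By first-step analysis:
h(Busy) = 0.3·h(Busy) + 0.3·h(Idle) + 0.1·1 + 0.3·h(Throttled)
h(Idle) = 0.1·0 + 0.2·h(Busy) + 0.3·h(Idle) + 0.1·1 + 0.3·h(Throttled)
h(Throttled) = 0.1·0 + 0.3·h(Busy) + 0.3·h(Idle) + 0.1·1 + 0.2·h(Throttled)
Solving: h(Busy) = 0.6358, h(Idle) = 0.5723, h(Throttled) = 0.5780.
Starting from Idle, the probability is 0.5723.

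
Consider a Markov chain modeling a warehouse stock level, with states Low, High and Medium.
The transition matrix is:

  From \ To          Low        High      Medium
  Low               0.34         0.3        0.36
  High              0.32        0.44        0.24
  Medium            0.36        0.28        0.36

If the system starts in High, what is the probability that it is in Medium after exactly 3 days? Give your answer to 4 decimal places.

0.3172

Propagate the distribution vector 3 days from High.
After 0 days: (0.0000, 1.0000, 0.0000)
After 1 day: (0.3200, 0.4400, 0.2400)
After 2 days: (0.3360, 0.3568, 0.3072)
After 3 days: (0.3390, 0.3438, 0.3172)
P(in Medium after 3 days) = 0.3172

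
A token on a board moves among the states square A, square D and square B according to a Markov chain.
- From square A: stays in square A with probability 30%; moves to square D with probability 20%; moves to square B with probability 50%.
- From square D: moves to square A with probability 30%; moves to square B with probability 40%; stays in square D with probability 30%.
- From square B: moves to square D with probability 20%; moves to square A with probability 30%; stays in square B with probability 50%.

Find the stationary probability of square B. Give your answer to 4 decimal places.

0.4778

Let the stationary distribution be π with π = πP and π_1 + π_2 + π_3 = 1.
π_1 = 0.3·π_1 + 0.3·π_2 + 0.3·π_3
π_2 = 0.2·π_1 + 0.3·π_2 + 0.2·π_3
Solving with the normalization constraint gives π = (0.3000, 0.2222, 0.4778).
So the stationary probability of square B is 0.4778.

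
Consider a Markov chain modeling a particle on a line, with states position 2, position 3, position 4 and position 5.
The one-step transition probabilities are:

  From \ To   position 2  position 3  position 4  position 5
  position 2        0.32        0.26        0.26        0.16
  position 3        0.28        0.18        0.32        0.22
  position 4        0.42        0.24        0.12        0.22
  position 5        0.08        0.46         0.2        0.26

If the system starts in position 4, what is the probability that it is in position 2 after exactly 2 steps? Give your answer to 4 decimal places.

0.2696

Propagate the distribution vector 2 steps from position 4.
After 0 steps: (0.0000, 0.0000, 1.0000, 0.0000)
After 1 step: (0.4200, 0.2400, 0.1200, 0.2200)
After 2 steps: (0.2696, 0.2824, 0.2444, 0.2036)
P(in position 2 after 2 steps) = 0.2696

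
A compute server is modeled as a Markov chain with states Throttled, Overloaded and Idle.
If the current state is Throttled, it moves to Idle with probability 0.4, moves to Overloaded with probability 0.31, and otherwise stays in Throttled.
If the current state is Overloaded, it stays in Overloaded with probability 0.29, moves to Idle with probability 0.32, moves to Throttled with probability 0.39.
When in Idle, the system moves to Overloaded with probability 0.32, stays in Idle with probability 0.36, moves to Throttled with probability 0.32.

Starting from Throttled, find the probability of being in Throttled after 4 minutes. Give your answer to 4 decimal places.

Propagate the distribution vector 4 minutes from Throttled.
After 0 minutes: (1.0000, 0.0000, 0.0000)
After 1 minute: (0.2900, 0.3100, 0.4000)
After 2 minutes: (0.3330, 0.3078, 0.3592)
After 3 minutes: (0.3316, 0.3074, 0.3610)
After 4 minutes: (0.3316, 0.3075, 0.3610)
P(in Throttled after 4 minutes) = 0.3316

0.3316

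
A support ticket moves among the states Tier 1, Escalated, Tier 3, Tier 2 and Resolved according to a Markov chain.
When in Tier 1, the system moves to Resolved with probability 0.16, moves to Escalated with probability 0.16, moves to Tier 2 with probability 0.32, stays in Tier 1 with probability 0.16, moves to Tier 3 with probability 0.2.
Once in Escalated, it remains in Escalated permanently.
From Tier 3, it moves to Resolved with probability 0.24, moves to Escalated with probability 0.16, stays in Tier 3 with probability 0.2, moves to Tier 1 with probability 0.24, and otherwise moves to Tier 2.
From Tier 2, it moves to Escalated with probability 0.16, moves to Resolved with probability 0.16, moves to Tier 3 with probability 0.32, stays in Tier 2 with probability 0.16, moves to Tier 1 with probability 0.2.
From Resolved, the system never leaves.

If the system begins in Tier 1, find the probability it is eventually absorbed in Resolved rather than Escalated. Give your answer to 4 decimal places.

Let h(s) be the probability of absorption at Resolved starting from transient state s. Then h(Resolved) = 1 and h(Escalated) = 0. By first-step analysis:
h(Tier 1) = 0.16·h(Tier 1) + 0.16·0 + 0.2·h(Tier 3) + 0.32·h(Tier 2) + 0.16·1
h(Tier 3) = 0.24·h(Tier 1) + 0.16·0 + 0.2·h(Tier 3) + 0.16·h(Tier 2) + 0.24·1
h(Tier 2) = 0.2·h(Tier 1) + 0.16·0 + 0.32·h(Tier 3) + 0.16·h(Tier 2) + 0.16·1
Solving: h(Tier 1) = 0.5271, h(Tier 3) = 0.5643, h(Tier 2) = 0.5310.
Starting from Tier 1, the probability is 0.5271.

0.5271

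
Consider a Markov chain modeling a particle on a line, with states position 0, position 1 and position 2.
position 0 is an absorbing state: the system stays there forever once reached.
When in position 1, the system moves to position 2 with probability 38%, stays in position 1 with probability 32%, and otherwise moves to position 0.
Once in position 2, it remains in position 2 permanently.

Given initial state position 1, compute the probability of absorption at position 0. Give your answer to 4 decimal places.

Let h(s) be the probability of absorption at position 0 starting from transient state s. Then h(position 0) = 1 and h(position 2) = 0. By first-step analysis:
h(position 1) = 0.3·1 + 0.32·h(position 1) + 0.38·0
Solving: h(position 1) = 0.4412.
Starting from position 1, the probability is 0.4412.

0.4412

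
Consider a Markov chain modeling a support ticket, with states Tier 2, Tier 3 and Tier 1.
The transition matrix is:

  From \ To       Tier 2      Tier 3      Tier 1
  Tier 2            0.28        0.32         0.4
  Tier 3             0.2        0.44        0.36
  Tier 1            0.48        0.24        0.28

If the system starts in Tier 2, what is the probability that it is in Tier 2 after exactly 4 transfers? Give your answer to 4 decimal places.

Propagate the distribution vector 4 transfers from Tier 2.
After 0 transfers: (1.0000, 0.0000, 0.0000)
After 1 transfer: (0.2800, 0.3200, 0.4000)
After 2 transfers: (0.3344, 0.3264, 0.3392)
After 3 transfers: (0.3217, 0.3320, 0.3462)
After 4 transfers: (0.3227, 0.3321, 0.3452)
P(in Tier 2 after 4 transfers) = 0.3227

0.3227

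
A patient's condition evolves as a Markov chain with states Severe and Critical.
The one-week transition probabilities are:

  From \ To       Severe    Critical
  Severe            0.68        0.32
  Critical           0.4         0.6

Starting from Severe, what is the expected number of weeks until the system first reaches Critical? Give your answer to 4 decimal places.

3.1250

Let t(s) be the expected number of weeks to first reach Critical from state s, with t(Critical) = 0. Conditioning on the first week:
t(Severe) = 1 + 0.68·t(Severe)
Solving: t(Severe) = 3.1250.
Expected weeks from Severe to Critical: 3.1250.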